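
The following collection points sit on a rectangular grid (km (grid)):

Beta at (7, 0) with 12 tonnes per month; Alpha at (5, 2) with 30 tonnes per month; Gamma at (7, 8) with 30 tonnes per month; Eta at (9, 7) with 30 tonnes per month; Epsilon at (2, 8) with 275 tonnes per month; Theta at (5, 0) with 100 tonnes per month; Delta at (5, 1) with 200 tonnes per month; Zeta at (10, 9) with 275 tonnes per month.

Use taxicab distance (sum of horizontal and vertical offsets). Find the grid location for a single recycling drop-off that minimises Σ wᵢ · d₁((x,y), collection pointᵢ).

Manhattan distance separates: Σwᵢ(|x−xᵢ|+|y−yᵢ|) = Σwᵢ|x−xᵢ| + Σwᵢ|y−yᵢ|, so x and y are optimised independently as 1-D weighted medians.
Total weight W = 952; half = 476.
x-coordinate, sorted with cumulative weight:
  x=2 (Epsilon, w=275) cum 275
  x=5 (Alpha, w=30) cum 305
  x=5 (Theta, w=100) cum 405
  x=5 (Delta, w=200) cum 605  ← median
  x=7 (Beta, w=12) cum 617
  x=7 (Gamma, w=30) cum 647
  x=9 (Eta, w=30) cum 677
  x=10 (Zeta, w=275) cum 952
⇒ x* = 5
y-coordinate, sorted with cumulative weight:
  y=0 (Beta, w=12) cum 12
  y=0 (Theta, w=100) cum 112
  y=1 (Delta, w=200) cum 312
  y=2 (Alpha, w=30) cum 342
  y=7 (Eta, w=30) cum 372
  y=8 (Gamma, w=30) cum 402
  y=8 (Epsilon, w=275) cum 677  ← median
  y=9 (Zeta, w=275) cum 952
⇒ y* = 8

(5, 8)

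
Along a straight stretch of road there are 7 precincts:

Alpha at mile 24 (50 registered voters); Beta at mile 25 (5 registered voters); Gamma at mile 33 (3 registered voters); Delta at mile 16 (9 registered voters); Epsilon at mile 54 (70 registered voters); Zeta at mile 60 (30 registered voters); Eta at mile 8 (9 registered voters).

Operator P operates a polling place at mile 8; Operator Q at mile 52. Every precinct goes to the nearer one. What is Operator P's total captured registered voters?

73

The indifferent point is the midpoint (8+52)/2 = 30; precincts left of it (closer to Operator P at 8) go to Operator P, those right go to Operator Q.
  Eta at 8 (w=9) → Operator P
  Delta at 16 (w=9) → Operator P
  Alpha at 24 (w=50) → Operator P
  Beta at 25 (w=5) → Operator P
  Gamma at 33 (w=3) → Operator Q
  Epsilon at 54 (w=70) → Operator Q
  Zeta at 60 (w=30) → Operator Q
Operator P captures 73; Operator Q captures 103.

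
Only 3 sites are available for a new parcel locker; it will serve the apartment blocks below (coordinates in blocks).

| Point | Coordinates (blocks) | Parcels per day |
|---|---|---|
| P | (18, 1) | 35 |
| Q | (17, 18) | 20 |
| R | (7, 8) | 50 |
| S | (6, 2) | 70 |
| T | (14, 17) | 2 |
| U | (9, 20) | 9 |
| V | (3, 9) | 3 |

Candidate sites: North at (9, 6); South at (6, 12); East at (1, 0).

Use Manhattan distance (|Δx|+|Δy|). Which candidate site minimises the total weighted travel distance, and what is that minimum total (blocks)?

Total weighted distance at each candidate:
  North (9, 6): total = 1765
  South (6, 12): total = 2238
  East (1, 0): total = 2845
Minimum is at North with total 1765 blocks.

North, total 1765 blocks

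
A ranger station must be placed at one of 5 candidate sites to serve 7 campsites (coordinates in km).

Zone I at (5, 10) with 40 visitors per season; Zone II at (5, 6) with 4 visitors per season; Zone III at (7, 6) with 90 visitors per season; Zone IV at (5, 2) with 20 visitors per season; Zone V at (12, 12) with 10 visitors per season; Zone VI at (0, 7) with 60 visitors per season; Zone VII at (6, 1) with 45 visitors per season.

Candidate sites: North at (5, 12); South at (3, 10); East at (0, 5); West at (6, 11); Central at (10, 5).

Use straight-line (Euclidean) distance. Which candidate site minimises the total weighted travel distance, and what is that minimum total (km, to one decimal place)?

South, total 1545.6 km

Total weighted distance at each candidate:
  North (5, 12): total = 1864.5
  South (3, 10): total = 1545.6
  East (0, 5): total = 1639.7
  West (6, 11): total = 1660.5
  Central (10, 5): total = 1643.7
Minimum is at South with total 1545.6 km.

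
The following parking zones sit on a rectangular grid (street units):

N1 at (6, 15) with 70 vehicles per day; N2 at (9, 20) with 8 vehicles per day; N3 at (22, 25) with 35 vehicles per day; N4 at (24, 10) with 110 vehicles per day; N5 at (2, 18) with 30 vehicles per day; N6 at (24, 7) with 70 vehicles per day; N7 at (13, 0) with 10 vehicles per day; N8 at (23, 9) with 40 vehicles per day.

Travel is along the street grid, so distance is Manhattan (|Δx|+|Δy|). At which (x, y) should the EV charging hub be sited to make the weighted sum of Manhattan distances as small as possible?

(23, 10)

Manhattan distance separates: Σwᵢ(|x−xᵢ|+|y−yᵢ|) = Σwᵢ|x−xᵢ| + Σwᵢ|y−yᵢ|, so x and y are optimised independently as 1-D weighted medians.
Total weight W = 373; half = 186.5.
x-coordinate, sorted with cumulative weight:
  x=2 (N5, w=30) cum 30
  x=6 (N1, w=70) cum 100
  x=9 (N2, w=8) cum 108
  x=13 (N7, w=10) cum 118
  x=22 (N3, w=35) cum 153
  x=23 (N8, w=40) cum 193  ← median
  x=24 (N4, w=110) cum 303
  x=24 (N6, w=70) cum 373
⇒ x* = 23
y-coordinate, sorted with cumulative weight:
  y=0 (N7, w=10) cum 10
  y=7 (N6, w=70) cum 80
  y=9 (N8, w=40) cum 120
  y=10 (N4, w=110) cum 230  ← median
  y=15 (N1, w=70) cum 300
  y=18 (N5, w=30) cum 330
  y=20 (N2, w=8) cum 338
  y=25 (N3, w=35) cum 373
⇒ y* = 10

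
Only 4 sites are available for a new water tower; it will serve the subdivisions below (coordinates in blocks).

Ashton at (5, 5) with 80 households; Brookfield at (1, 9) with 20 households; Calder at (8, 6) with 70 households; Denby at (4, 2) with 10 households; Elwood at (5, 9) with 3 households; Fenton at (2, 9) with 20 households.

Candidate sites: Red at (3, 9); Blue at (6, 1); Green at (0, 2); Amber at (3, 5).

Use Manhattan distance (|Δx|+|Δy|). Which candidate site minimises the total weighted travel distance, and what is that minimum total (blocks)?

Amber, total 858 blocks

Total weighted distance at each candidate:
  Red (3, 9): total = 1186
  Blue (6, 1): total = 1447
  Green (0, 2): total = 1896
  Amber (3, 5): total = 858
Minimum is at Amber with total 858 blocks.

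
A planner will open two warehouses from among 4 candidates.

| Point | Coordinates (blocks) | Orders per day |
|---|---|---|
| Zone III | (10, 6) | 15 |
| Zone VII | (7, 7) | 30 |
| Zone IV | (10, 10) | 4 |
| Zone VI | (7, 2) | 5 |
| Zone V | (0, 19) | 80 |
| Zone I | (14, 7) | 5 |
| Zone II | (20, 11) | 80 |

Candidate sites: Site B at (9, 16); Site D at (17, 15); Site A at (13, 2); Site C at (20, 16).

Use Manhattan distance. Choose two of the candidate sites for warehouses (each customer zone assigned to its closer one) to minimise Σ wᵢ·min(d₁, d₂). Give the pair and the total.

Evaluate every pair (each demand assigned to the nearer of the two):
  {Site B, Site C}: total = 2033
  {Site B, Site D}: total = 2178
  {Site B, Site A}: total = 2763
  {Site D, Site A}: total = 2779
  {Site A, Site C}: total = 2779
  {Site D, Site C}: total = 3078
Best pair: {Site B, Site C} with total 2033.

{Site B, Site C}, total 2033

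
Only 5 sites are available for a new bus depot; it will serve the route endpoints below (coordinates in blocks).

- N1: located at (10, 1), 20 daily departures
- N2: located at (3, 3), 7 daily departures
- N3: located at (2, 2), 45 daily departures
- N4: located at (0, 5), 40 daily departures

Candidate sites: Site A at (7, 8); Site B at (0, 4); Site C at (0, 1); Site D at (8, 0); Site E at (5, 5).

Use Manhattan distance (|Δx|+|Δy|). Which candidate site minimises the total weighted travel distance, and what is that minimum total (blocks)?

Total weighted distance at each candidate:
  Site A (7, 8): total = 1158
  Site B (0, 4): total = 508
  Site C (0, 1): total = 530
  Site D (8, 0): total = 996
  Site E (5, 5): total = 678
Minimum is at Site B with total 508 blocks.

Site B, total 508 blocks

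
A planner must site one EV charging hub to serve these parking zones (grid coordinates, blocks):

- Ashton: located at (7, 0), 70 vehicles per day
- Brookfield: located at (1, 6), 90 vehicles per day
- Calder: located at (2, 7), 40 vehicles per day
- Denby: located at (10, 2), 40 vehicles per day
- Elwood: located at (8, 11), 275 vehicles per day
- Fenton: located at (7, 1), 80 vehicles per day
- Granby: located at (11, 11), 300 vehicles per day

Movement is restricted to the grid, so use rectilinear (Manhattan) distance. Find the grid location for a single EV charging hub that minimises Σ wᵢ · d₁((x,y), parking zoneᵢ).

Manhattan distance separates: Σwᵢ(|x−xᵢ|+|y−yᵢ|) = Σwᵢ|x−xᵢ| + Σwᵢ|y−yᵢ|, so x and y are optimised independently as 1-D weighted medians.
Total weight W = 895; half = 447.5.
x-coordinate, sorted with cumulative weight:
  x=1 (Brookfield, w=90) cum 90
  x=2 (Calder, w=40) cum 130
  x=7 (Ashton, w=70) cum 200
  x=7 (Fenton, w=80) cum 280
  x=8 (Elwood, w=275) cum 555  ← median
  x=10 (Denby, w=40) cum 595
  x=11 (Granby, w=300) cum 895
⇒ x* = 8
y-coordinate, sorted with cumulative weight:
  y=0 (Ashton, w=70) cum 70
  y=1 (Fenton, w=80) cum 150
  y=2 (Denby, w=40) cum 190
  y=6 (Brookfield, w=90) cum 280
  y=7 (Calder, w=40) cum 320
  y=11 (Elwood, w=275) cum 595  ← median
  y=11 (Granby, w=300) cum 895
⇒ y* = 11

(8, 11)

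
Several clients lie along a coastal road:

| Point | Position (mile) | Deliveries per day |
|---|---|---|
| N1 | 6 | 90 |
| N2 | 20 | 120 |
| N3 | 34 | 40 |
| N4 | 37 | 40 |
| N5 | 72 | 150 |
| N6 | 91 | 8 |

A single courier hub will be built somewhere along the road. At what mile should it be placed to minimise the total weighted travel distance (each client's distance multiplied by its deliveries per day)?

x = 34

For a sum of weighted absolute distances on a line, the optimum is the weighted median (not the mean). Total weight W = 448; half-weight = 224.
Sort by position and accumulate weight:
  mile 6 (N1, w=90) → cum 90
  mile 20 (N2, w=120) → cum 210
  mile 34 (N3, w=40) → cum 250  ≥ 224 → median here
  mile 37 (N4, w=40) → cum 290
  mile 72 (N5, w=150) → cum 440
  mile 91 (N6, w=8) → cum 448
Optimal location: mile 34.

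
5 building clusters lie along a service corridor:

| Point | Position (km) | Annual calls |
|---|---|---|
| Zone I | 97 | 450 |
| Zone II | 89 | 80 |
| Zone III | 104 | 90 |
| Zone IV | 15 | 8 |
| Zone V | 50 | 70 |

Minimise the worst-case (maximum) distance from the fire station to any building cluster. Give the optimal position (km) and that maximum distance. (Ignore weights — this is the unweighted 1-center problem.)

The 1-center on a line is the midpoint of the two extreme points: leftmost at 15, rightmost at 104.
Optimal location = (15 + 104)/2 = 59.5; maximum distance = (104 − 15)/2 = 44.5.

location 59.5, max distance 44.5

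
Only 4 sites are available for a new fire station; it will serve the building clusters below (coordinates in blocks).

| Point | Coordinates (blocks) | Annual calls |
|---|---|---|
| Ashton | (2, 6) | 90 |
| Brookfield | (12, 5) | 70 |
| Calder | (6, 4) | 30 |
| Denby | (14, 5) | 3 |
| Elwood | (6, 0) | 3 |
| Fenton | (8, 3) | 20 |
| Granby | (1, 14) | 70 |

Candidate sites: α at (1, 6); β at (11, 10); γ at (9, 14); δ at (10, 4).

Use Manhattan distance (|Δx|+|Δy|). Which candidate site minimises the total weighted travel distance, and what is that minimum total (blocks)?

α, total 1975 blocks

Total weighted distance at each candidate:
  α (1, 6): total = 1975
  β (11, 10): total = 3169
  γ (9, 14): total = 3473
  δ (10, 4): total = 2659
Minimum is at α with total 1975 blocks.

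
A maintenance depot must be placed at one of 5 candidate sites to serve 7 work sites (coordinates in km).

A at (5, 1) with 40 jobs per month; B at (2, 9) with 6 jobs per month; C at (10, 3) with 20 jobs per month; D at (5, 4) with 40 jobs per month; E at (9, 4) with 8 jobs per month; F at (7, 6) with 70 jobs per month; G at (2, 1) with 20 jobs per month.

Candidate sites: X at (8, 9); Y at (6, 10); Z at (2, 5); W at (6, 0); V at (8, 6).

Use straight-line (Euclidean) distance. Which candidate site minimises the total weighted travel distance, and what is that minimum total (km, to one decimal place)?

Total weighted distance at each candidate:
  X (8, 9): total = 1199.6
  Y (6, 10): total = 1330.8
  Z (2, 5): total = 1008.9
  W (6, 0): total = 928.8
  V (8, 6): total = 733.9
Minimum is at V with total 733.9 km.

V, total 733.9 km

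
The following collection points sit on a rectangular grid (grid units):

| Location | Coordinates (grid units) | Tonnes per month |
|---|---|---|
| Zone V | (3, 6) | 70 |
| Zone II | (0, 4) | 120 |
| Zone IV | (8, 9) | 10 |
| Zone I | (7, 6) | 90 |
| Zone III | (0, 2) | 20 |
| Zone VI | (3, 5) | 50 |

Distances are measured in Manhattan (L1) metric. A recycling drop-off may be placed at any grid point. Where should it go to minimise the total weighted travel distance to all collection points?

Manhattan distance separates: Σwᵢ(|x−xᵢ|+|y−yᵢ|) = Σwᵢ|x−xᵢ| + Σwᵢ|y−yᵢ|, so x and y are optimised independently as 1-D weighted medians.
Total weight W = 360; half = 180.
x-coordinate, sorted with cumulative weight:
  x=0 (Zone II, w=120) cum 120
  x=0 (Zone III, w=20) cum 140
  x=3 (Zone V, w=70) cum 210  ← median
  x=3 (Zone VI, w=50) cum 260
  x=7 (Zone I, w=90) cum 350
  x=8 (Zone IV, w=10) cum 360
⇒ x* = 3
y-coordinate, sorted with cumulative weight:
  y=2 (Zone III, w=20) cum 20
  y=4 (Zone II, w=120) cum 140
  y=5 (Zone VI, w=50) cum 190  ← median
  y=6 (Zone V, w=70) cum 260
  y=6 (Zone I, w=90) cum 350
  y=9 (Zone IV, w=10) cum 360
⇒ y* = 5

(3, 5)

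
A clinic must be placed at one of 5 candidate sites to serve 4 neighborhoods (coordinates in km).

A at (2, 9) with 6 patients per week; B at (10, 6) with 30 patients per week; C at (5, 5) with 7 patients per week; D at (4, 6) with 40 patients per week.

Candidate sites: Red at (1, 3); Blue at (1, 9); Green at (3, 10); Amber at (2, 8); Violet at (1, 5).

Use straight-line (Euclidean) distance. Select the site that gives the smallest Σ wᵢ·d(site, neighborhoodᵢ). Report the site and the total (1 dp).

Total weighted distance at each candidate:
  Red (1, 3): total = 522.1
  Blue (1, 9): total = 499.9
  Green (3, 10): total = 453.0
  Amber (2, 8): total = 396.2
  Violet (1, 5): total = 450.9
Minimum is at Amber with total 396.2 km.

Amber, total 396.2 km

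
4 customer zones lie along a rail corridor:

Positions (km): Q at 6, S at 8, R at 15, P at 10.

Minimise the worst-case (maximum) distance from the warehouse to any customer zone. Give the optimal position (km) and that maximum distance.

The 1-center on a line is the midpoint of the two extreme points: leftmost at 6, rightmost at 15.
Optimal location = (6 + 15)/2 = 10.5; maximum distance = (15 − 6)/2 = 4.5.

location 10.5, max distance 4.5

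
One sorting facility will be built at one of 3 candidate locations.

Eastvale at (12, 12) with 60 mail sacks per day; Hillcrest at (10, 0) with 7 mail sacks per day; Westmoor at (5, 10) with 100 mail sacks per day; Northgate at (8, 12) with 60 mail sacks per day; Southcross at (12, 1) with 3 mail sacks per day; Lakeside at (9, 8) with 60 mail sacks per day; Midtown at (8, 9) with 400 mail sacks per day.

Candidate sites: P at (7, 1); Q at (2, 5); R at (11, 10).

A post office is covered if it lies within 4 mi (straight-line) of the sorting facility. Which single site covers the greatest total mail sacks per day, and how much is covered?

Coverage radius r = 4 mi; a point is covered iff (Δx)²+(Δy)² ≤ 4² = 16.
  P (7, 1): covers {Hillcrest} → 7
  Q (2, 5): covers {none} → 0
  R (11, 10): covers {Eastvale, Northgate, Lakeside, Midtown} → 580
Maximum coverage at R: 580 mail sacks per day.

R, covering 580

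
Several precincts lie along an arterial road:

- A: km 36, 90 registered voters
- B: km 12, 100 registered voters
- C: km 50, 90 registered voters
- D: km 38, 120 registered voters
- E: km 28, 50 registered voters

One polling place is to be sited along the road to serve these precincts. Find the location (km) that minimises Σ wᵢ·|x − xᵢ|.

For a sum of weighted absolute distances on a line, the optimum is the weighted median (not the mean). Total weight W = 450; half-weight = 225.
Sort by position and accumulate weight:
  km 12 (B, w=100) → cum 100
  km 28 (E, w=50) → cum 150
  km 36 (A, w=90) → cum 240  ≥ 225 → median here
  km 38 (D, w=120) → cum 360
  km 50 (C, w=90) → cum 450
Optimal location: km 36.

x = 36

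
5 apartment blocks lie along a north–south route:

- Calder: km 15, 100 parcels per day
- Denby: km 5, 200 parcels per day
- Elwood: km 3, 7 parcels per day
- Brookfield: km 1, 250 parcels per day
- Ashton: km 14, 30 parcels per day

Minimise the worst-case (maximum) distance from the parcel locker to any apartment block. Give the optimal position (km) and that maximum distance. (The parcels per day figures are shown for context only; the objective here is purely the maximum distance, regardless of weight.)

location 8, max distance 7

The 1-center on a line is the midpoint of the two extreme points: leftmost at 1, rightmost at 15.
Optimal location = (1 + 15)/2 = 8; maximum distance = (15 − 1)/2 = 7.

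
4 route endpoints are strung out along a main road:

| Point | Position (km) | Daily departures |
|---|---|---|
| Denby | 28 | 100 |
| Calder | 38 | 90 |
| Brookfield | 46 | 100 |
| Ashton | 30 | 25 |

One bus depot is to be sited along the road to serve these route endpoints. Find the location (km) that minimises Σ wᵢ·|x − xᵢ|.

For a sum of weighted absolute distances on a line, the optimum is the weighted median (not the mean). Total weight W = 315; half-weight = 157.5.
Sort by position and accumulate weight:
  km 28 (Denby, w=100) → cum 100
  km 30 (Ashton, w=25) → cum 125
  km 38 (Calder, w=90) → cum 215  ≥ 157.5 → median here
  km 46 (Brookfield, w=100) → cum 315
Optimal location: km 38.

x = 38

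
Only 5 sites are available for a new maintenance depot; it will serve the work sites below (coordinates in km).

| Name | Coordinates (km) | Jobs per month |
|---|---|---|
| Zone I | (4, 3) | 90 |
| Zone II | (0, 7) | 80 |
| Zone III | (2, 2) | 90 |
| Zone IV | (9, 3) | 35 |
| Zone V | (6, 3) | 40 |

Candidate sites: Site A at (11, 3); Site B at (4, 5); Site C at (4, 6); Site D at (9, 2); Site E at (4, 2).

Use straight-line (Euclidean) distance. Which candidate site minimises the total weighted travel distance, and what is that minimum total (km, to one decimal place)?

Total weighted distance at each candidate:
  Site A (11, 3): total = 2651.4
  Site B (4, 5): total = 1163.9
  Site C (4, 6): total = 1350.6
  Site D (9, 2): total = 2074.1
  Site E (4, 2): total = 1050.2
Minimum is at Site E with total 1050.2 km.

Site E, total 1050.2 km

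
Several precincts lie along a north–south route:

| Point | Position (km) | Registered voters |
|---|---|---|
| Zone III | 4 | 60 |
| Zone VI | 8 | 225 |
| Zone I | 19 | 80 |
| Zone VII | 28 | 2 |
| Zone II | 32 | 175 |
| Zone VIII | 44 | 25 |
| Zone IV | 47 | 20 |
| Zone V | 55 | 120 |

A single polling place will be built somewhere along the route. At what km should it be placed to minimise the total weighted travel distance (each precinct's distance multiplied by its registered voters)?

For a sum of weighted absolute distances on a line, the optimum is the weighted median (not the mean). Total weight W = 707; half-weight = 353.5.
Sort by position and accumulate weight:
  km 4 (Zone III, w=60) → cum 60
  km 8 (Zone VI, w=225) → cum 285
  km 19 (Zone I, w=80) → cum 365  ≥ 353.5 → median here
  km 28 (Zone VII, w=2) → cum 367
  km 32 (Zone II, w=175) → cum 542
  km 44 (Zone VIII, w=25) → cum 567
  km 47 (Zone IV, w=20) → cum 587
  km 55 (Zone V, w=120) → cum 707
Optimal location: km 19.

x = 19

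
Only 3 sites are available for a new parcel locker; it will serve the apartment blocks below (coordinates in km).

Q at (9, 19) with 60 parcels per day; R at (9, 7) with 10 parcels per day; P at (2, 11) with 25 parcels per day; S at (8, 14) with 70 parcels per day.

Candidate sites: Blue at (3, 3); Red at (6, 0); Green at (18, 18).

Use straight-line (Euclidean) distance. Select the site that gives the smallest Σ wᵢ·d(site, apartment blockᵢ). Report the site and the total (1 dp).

Total weighted distance at each candidate:
  Blue (3, 3): total = 2144.8
  Red (6, 0): total = 2512.8
  Green (18, 18): total = 1876.0
Minimum is at Green with total 1876.0 km.

Green, total 1876.0 km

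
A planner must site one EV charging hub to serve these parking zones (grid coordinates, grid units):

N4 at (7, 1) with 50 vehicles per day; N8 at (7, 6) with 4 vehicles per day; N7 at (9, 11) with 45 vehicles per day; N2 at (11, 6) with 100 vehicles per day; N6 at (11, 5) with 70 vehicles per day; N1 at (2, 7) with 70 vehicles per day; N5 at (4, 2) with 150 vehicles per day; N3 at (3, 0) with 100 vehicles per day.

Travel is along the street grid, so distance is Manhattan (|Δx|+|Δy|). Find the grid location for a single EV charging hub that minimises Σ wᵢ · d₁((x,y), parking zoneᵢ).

Manhattan distance separates: Σwᵢ(|x−xᵢ|+|y−yᵢ|) = Σwᵢ|x−xᵢ| + Σwᵢ|y−yᵢ|, so x and y are optimised independently as 1-D weighted medians.
Total weight W = 589; half = 294.5.
x-coordinate, sorted with cumulative weight:
  x=2 (N1, w=70) cum 70
  x=3 (N3, w=100) cum 170
  x=4 (N5, w=150) cum 320  ← median
  x=7 (N4, w=50) cum 370
  x=7 (N8, w=4) cum 374
  x=9 (N7, w=45) cum 419
  x=11 (N2, w=100) cum 519
  x=11 (N6, w=70) cum 589
⇒ x* = 4
y-coordinate, sorted with cumulative weight:
  y=0 (N3, w=100) cum 100
  y=1 (N4, w=50) cum 150
  y=2 (N5, w=150) cum 300  ← median
  y=5 (N6, w=70) cum 370
  y=6 (N8, w=4) cum 374
  y=6 (N2, w=100) cum 474
  y=7 (N1, w=70) cum 544
  y=11 (N7, w=45) cum 589
⇒ y* = 2

(4, 2)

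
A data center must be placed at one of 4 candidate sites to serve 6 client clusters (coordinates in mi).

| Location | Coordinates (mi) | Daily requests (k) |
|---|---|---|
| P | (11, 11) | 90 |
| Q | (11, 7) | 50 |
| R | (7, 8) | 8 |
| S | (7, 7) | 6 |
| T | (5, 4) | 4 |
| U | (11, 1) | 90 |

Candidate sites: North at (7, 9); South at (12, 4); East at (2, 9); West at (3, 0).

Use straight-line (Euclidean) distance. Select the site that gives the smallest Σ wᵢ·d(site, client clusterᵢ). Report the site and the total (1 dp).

South, total 1193.3 mi

Total weighted distance at each candidate:
  North (7, 9): total = 1472.6
  South (12, 4): total = 1193.3
  East (2, 9): total = 2470.9
  West (3, 0): total = 2619.1
Minimum is at South with total 1193.3 mi.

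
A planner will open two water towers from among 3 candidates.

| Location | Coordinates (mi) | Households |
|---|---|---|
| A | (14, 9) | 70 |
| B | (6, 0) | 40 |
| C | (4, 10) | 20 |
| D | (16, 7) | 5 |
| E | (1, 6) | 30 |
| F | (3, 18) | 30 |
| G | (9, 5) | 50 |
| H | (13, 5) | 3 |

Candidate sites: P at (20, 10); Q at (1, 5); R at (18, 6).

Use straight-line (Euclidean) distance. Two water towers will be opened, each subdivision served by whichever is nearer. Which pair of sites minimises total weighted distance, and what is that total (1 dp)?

Evaluate every pair (each demand assigned to the nearer of the two):
  {Q, R}: total = 1600.5
  {P, Q}: total = 1700.7
  {P, R}: total = 2730.8
Best pair: {Q, R} with total 1600.5.

{Q, R}, total 1600.5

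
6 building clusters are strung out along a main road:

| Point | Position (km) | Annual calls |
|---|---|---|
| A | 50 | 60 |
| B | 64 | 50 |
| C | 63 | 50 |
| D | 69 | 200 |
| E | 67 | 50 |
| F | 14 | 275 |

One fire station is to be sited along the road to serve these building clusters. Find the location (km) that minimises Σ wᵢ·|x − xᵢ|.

x = 63

For a sum of weighted absolute distances on a line, the optimum is the weighted median (not the mean). Total weight W = 685; half-weight = 342.5.
Sort by position and accumulate weight:
  km 14 (F, w=275) → cum 275
  km 50 (A, w=60) → cum 335
  km 63 (C, w=50) → cum 385  ≥ 342.5 → median here
  km 64 (B, w=50) → cum 435
  km 67 (E, w=50) → cum 485
  km 69 (D, w=200) → cum 685
Optimal location: km 63.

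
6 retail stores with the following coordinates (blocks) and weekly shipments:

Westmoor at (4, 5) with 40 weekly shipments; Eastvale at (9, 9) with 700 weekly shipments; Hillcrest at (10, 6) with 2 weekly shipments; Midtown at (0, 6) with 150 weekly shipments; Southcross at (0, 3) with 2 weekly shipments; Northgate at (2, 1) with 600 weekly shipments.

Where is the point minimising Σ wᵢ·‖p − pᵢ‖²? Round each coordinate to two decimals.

The minimiser of Σwᵢ‖p−pᵢ‖² is the weighted centroid p* = (Σwᵢpᵢ)/(Σwᵢ).
Σwᵢ = 1494.
Σwᵢxᵢ = 40·4 + 700·9 + 2·10 + 150·0 + 2·0 + 600·2 = 7680.
Σwᵢyᵢ = 40·5 + 700·9 + 2·6 + 150·6 + 2·3 + 600·1 = 8018.
x* = 7680/1494 = 5.14, y* = 8018/1494 = 5.37.

(5.14, 5.37)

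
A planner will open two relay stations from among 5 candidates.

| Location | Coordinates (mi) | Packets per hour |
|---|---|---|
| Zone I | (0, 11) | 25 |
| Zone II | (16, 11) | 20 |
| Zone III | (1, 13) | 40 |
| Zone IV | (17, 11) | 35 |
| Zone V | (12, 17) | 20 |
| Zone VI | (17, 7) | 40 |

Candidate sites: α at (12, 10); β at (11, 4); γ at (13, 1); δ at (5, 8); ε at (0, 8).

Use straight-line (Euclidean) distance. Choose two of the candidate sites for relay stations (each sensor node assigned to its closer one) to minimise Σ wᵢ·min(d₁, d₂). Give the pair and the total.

Evaluate every pair (each demand assigned to the nearer of the two):
  {α, ε}: total = 913.1
  {α, δ}: total = 1036.1
  {β, ε}: total = 1302.8
  {α, β}: total = 1391.3
  {α, γ}: total = 1391.3
  {β, δ}: total = 1393.0
  {γ, ε}: total = 1453.2
  {γ, δ}: total = 1504.1
  {δ, ε}: total = 1649.6
  {β, γ}: total = 1887.9
Best pair: {α, ε} with total 913.1.

{α, ε}, total 913.1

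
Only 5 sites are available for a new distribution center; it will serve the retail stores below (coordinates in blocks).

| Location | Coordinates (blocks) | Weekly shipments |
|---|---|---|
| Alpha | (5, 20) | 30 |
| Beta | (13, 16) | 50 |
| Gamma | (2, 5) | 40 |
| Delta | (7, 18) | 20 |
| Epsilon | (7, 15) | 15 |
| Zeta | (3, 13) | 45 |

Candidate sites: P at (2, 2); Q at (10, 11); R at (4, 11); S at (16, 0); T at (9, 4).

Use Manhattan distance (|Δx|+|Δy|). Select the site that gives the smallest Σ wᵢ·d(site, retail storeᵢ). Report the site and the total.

Total weighted distance at each candidate:
  P (2, 2): total = 3230
  Q (10, 11): total = 2090
  R (4, 11): total = 1760
  S (16, 0): total = 4710
  T (9, 4): total = 2910
Minimum is at R with total 1760 blocks.

R, total 1760 blocks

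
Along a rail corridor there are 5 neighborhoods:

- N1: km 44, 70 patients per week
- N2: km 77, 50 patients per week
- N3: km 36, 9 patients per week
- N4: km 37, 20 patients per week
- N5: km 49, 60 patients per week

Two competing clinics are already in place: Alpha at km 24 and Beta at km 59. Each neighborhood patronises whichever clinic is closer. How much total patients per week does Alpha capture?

29

The indifferent point is the midpoint (24+59)/2 = 41.5; neighborhoods left of it (closer to Alpha at 24) go to Alpha, those right go to Beta.
  N3 at 36 (w=9) → Alpha
  N4 at 37 (w=20) → Alpha
  N1 at 44 (w=70) → Beta
  N5 at 49 (w=60) → Beta
  N2 at 77 (w=50) → Beta
Alpha captures 29; Beta captures 180.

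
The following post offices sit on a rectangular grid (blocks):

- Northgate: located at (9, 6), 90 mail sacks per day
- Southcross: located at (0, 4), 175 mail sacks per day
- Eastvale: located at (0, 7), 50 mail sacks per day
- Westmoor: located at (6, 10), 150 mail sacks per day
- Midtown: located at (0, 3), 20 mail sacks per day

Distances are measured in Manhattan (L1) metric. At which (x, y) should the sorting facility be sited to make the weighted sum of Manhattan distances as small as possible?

(0, 6)

Manhattan distance separates: Σwᵢ(|x−xᵢ|+|y−yᵢ|) = Σwᵢ|x−xᵢ| + Σwᵢ|y−yᵢ|, so x and y are optimised independently as 1-D weighted medians.
Total weight W = 485; half = 242.5.
x-coordinate, sorted with cumulative weight:
  x=0 (Southcross, w=175) cum 175
  x=0 (Eastvale, w=50) cum 225
  x=0 (Midtown, w=20) cum 245  ← median
  x=6 (Westmoor, w=150) cum 395
  x=9 (Northgate, w=90) cum 485
⇒ x* = 0
y-coordinate, sorted with cumulative weight:
  y=3 (Midtown, w=20) cum 20
  y=4 (Southcross, w=175) cum 195
  y=6 (Northgate, w=90) cum 285  ← median
  y=7 (Eastvale, w=50) cum 335
  y=10 (Westmoor, w=150) cum 485
⇒ y* = 6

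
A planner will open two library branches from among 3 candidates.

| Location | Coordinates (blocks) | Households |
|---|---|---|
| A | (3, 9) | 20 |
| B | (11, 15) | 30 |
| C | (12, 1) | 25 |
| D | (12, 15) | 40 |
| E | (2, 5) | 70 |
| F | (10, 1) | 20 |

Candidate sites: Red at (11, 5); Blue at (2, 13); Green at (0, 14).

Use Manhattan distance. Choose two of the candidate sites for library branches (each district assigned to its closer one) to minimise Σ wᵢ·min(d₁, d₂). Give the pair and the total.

{Red, Blue}, total 1625

Evaluate every pair (each demand assigned to the nearer of the two):
  {Red, Blue}: total = 1625
  {Red, Green}: total = 1755
  {Blue, Green}: total = 2420
Best pair: {Red, Blue} with total 1625.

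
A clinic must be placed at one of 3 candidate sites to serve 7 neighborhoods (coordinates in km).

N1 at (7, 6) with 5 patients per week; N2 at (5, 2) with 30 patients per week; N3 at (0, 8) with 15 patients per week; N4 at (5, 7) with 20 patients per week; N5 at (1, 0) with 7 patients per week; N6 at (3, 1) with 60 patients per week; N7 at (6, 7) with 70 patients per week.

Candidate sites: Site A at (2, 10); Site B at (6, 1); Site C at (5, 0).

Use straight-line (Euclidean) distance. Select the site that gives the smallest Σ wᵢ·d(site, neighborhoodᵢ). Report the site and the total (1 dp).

Total weighted distance at each candidate:
  Site A (2, 10): total = 1379.3
  Site B (6, 1): total = 963.6
  Site C (5, 0): total = 1030.3
Minimum is at Site B with total 963.6 km.

Site B, total 963.6 km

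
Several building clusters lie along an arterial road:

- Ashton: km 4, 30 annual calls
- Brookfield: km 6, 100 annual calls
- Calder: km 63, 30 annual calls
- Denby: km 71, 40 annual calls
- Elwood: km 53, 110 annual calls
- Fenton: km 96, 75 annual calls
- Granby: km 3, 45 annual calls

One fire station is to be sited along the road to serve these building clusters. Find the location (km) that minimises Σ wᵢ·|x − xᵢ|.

For a sum of weighted absolute distances on a line, the optimum is the weighted median (not the mean). Total weight W = 430; half-weight = 215.
Sort by position and accumulate weight:
  km 3 (Granby, w=45) → cum 45
  km 4 (Ashton, w=30) → cum 75
  km 6 (Brookfield, w=100) → cum 175
  km 53 (Elwood, w=110) → cum 285  ≥ 215 → median here
  km 63 (Calder, w=30) → cum 315
  km 71 (Denby, w=40) → cum 355
  km 96 (Fenton, w=75) → cum 430
Optimal location: km 53.

x = 53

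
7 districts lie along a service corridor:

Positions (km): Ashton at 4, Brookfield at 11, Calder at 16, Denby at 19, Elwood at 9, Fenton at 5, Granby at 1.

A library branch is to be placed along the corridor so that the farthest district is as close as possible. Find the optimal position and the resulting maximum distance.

The 1-center on a line is the midpoint of the two extreme points: leftmost at 1, rightmost at 19.
Optimal location = (1 + 19)/2 = 10; maximum distance = (19 − 1)/2 = 9.

location 10, max distance 9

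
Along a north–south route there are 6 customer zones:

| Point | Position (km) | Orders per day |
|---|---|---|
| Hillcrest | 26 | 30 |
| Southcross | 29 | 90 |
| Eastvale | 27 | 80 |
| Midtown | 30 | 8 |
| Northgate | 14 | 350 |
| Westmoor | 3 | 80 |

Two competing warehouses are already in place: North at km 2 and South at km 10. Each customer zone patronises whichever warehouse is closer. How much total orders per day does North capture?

The indifferent point is the midpoint (2+10)/2 = 6; customer zones left of it (closer to North at 2) go to North, those right go to South.
  Westmoor at 3 (w=80) → North
  Northgate at 14 (w=350) → South
  Hillcrest at 26 (w=30) → South
  Eastvale at 27 (w=80) → South
  Southcross at 29 (w=90) → South
  Midtown at 30 (w=8) → South
North captures 80; South captures 558.

80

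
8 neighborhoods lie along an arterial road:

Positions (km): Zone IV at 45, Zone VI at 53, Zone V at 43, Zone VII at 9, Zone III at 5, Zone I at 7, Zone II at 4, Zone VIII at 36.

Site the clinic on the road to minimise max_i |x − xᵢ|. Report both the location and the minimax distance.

location 28.5, max distance 24.5

The 1-center on a line is the midpoint of the two extreme points: leftmost at 4, rightmost at 53.
Optimal location = (4 + 53)/2 = 28.5; maximum distance = (53 − 4)/2 = 24.5.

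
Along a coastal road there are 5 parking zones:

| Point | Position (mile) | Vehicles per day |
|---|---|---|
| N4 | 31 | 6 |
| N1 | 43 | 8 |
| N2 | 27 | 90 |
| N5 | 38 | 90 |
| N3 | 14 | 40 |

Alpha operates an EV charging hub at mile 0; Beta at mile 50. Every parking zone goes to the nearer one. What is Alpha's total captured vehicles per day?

The indifferent point is the midpoint (0+50)/2 = 25; parking zones left of it (closer to Alpha at 0) go to Alpha, those right go to Beta.
  N3 at 14 (w=40) → Alpha
  N2 at 27 (w=90) → Beta
  N4 at 31 (w=6) → Beta
  N5 at 38 (w=90) → Beta
  N1 at 43 (w=8) → Beta
Alpha captures 40; Beta captures 194.

40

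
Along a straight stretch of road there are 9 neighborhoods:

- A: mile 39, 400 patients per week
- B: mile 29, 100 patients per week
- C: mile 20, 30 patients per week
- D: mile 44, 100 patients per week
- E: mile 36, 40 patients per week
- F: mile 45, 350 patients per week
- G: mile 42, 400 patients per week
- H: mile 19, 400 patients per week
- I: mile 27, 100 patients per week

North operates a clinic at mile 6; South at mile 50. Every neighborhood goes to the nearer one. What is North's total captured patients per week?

The indifferent point is the midpoint (6+50)/2 = 28; neighborhoods left of it (closer to North at 6) go to North, those right go to South.
  H at 19 (w=400) → North
  C at 20 (w=30) → North
  I at 27 (w=100) → North
  B at 29 (w=100) → South
  E at 36 (w=40) → South
  A at 39 (w=400) → South
  G at 42 (w=400) → South
  D at 44 (w=100) → South
  F at 45 (w=350) → South
North captures 530; South captures 1390.

530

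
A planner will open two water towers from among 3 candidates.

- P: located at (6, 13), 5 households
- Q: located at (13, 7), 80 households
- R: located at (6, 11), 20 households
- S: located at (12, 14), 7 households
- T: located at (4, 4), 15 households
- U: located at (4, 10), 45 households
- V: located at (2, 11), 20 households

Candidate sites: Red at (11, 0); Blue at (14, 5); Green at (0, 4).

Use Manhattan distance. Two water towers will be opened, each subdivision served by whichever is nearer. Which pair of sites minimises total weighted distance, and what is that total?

Evaluate every pair (each demand assigned to the nearer of the two):
  {Blue, Green}: total = 1342
  {Red, Green}: total = 1850
  {Red, Blue}: total = 1877
Best pair: {Blue, Green} with total 1342.

{Blue, Green}, total 1342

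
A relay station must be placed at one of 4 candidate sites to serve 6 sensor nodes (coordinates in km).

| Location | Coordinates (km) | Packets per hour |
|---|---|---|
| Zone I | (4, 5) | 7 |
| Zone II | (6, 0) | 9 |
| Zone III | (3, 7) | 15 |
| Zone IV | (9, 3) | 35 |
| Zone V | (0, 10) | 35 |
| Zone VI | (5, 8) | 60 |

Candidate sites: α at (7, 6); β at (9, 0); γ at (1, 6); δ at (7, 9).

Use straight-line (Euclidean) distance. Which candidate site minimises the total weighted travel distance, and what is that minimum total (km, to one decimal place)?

Total weighted distance at each candidate:
  α (7, 6): total = 716.8
  β (9, 0): total = 1327.3
  γ (1, 6): total = 837.6
  δ (7, 9): total = 786.6
Minimum is at α with total 716.8 km.

α, total 716.8 km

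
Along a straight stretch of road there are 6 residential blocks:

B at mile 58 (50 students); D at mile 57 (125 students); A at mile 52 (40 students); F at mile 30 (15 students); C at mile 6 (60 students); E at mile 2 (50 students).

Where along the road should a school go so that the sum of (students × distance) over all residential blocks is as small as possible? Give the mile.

x = 57

For a sum of weighted absolute distances on a line, the optimum is the weighted median (not the mean). Total weight W = 340; half-weight = 170.
Sort by position and accumulate weight:
  mile 2 (E, w=50) → cum 50
  mile 6 (C, w=60) → cum 110
  mile 30 (F, w=15) → cum 125
  mile 52 (A, w=40) → cum 165
  mile 57 (D, w=125) → cum 290  ≥ 170 → median here
  mile 58 (B, w=50) → cum 340
Optimal location: mile 57.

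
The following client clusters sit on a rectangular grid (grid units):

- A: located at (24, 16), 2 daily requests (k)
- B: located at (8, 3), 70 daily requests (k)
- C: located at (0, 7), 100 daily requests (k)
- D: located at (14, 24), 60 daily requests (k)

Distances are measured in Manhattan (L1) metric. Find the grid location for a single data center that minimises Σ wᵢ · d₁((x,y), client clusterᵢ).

(8, 7)

Manhattan distance separates: Σwᵢ(|x−xᵢ|+|y−yᵢ|) = Σwᵢ|x−xᵢ| + Σwᵢ|y−yᵢ|, so x and y are optimised independently as 1-D weighted medians.
Total weight W = 232; half = 116.
x-coordinate, sorted with cumulative weight:
  x=0 (C, w=100) cum 100
  x=8 (B, w=70) cum 170  ← median
  x=14 (D, w=60) cum 230
  x=24 (A, w=2) cum 232
⇒ x* = 8
y-coordinate, sorted with cumulative weight:
  y=3 (B, w=70) cum 70
  y=7 (C, w=100) cum 170  ← median
  y=16 (A, w=2) cum 172
  y=24 (D, w=60) cum 232
⇒ y* = 7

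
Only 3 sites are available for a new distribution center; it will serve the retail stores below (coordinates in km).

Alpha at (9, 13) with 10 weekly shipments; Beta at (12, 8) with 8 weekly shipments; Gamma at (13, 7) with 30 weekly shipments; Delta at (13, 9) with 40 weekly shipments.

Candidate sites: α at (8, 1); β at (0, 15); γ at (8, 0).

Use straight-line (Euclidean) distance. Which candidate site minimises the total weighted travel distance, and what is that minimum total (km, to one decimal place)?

α, total 796.6 km

Total weighted distance at each candidate:
  α (8, 1): total = 796.6
  β (0, 15): total = 1234.0
  γ (8, 0): total = 871.8
Minimum is at α with total 796.6 km.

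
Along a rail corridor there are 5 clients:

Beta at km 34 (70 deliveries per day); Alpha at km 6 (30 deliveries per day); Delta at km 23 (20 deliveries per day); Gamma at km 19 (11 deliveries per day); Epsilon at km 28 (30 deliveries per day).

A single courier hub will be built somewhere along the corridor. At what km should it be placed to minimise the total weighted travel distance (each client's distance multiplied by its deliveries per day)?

For a sum of weighted absolute distances on a line, the optimum is the weighted median (not the mean). Total weight W = 161; half-weight = 80.5.
Sort by position and accumulate weight:
  km 6 (Alpha, w=30) → cum 30
  km 19 (Gamma, w=11) → cum 41
  km 23 (Delta, w=20) → cum 61
  km 28 (Epsilon, w=30) → cum 91  ≥ 80.5 → median here
  km 34 (Beta, w=70) → cum 161
Optimal location: km 28.

x = 28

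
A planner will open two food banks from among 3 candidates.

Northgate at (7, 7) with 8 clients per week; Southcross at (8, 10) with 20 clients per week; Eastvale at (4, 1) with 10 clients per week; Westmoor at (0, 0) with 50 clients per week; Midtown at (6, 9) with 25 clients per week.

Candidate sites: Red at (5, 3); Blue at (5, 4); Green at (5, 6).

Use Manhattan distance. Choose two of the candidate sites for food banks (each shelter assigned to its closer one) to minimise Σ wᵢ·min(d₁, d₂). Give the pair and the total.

Evaluate every pair (each demand assigned to the nearer of the two):
  {Red, Green}: total = 694
  {Blue, Green}: total = 754
  {Red, Blue}: total = 800
Best pair: {Red, Green} with total 694.

{Red, Green}, total 694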